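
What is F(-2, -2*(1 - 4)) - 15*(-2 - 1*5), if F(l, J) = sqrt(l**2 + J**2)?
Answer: 105 + 2*sqrt(10) ≈ 111.32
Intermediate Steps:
F(l, J) = sqrt(J**2 + l**2)
F(-2, -2*(1 - 4)) - 15*(-2 - 1*5) = sqrt((-2*(1 - 4))**2 + (-2)**2) - 15*(-2 - 1*5) = sqrt((-2*(-3))**2 + 4) - 15*(-2 - 5) = sqrt(6**2 + 4) - 15*(-7) = sqrt(36 + 4) + 105 = sqrt(40) + 105 = 2*sqrt(10) + 105 = 105 + 2*sqrt(10)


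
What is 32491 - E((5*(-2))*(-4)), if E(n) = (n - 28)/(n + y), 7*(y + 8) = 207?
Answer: 14003537/431 ≈ 32491.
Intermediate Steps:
y = 151/7 (y = -8 + (⅐)*207 = -8 + 207/7 = 151/7 ≈ 21.571)
E(n) = (-28 + n)/(151/7 + n) (E(n) = (n - 28)/(n + 151/7) = (-28 + n)/(151/7 + n))
32491 - E((5*(-2))*(-4)) = 32491 - 7*(-28 + (5*(-2))*(-4))/(151 + 7*((5*(-2))*(-4))) = 32491 - 7*(-28 - 10*(-4))/(151 + 7*(-10*(-4))) = 32491 - 7*(-28 + 40)/(151 + 7*40) = 32491 - 7*12/(151 + 280) = 32491 - 7*12/431 = 32491 - 1*84/431 = 32491 - 84/431 = 14003537/431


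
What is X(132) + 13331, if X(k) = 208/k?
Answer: 439975/33 ≈ 13333.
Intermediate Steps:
X(132) + 13331 = 208/132 + 13331 = 208*(1/132) + 13331 = 52/33 + 13331 = 439975/33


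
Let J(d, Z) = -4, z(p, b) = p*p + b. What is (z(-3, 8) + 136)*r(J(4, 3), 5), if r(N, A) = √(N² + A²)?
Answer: 153*√41 ≈ 979.68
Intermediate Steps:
z(p, b) = b + p² (z(p, b) = p² + b = b + p²)
r(N, A) = √(A² + N²)
(z(-3, 8) + 136)*r(J(4, 3), 5) = ((8 + (-3)²) + 136)*√(5² + (-4)²) = ((8 + 9) + 136)*√(25 + 16) = (17 + 136)*√41 = 153*√41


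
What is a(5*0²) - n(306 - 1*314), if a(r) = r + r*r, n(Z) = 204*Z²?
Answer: -13056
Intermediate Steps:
a(r) = r + r²
a(5*0²) - n(306 - 1*314) = (5*0²)*(1 + 5*0²) - 204*(306 - 1*314)² = (5*0)*(1 + 5*0) - 204*(306 - 314)² = 0*(1 + 0) - 204*(-8)² = 0*1 - 204*64 = 0 - 1*13056 = 0 - 13056 = -13056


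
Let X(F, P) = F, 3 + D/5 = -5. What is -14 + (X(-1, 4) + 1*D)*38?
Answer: -1572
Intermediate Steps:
D = -40 (D = -15 + 5*(-5) = -15 - 25 = -40)
-14 + (X(-1, 4) + 1*D)*38 = -14 + (-1 + 1*(-40))*38 = -14 + (-1 - 40)*38 = -14 - 41*38 = -14 - 1558 = -1572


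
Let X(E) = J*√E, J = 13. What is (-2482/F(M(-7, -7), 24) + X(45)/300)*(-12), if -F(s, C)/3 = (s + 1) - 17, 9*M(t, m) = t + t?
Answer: 44676/79 - 39*√5/25 ≈ 562.03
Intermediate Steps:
M(t, m) = 2*t/9 (M(t, m) = (t + t)/9 = (2*t)/9 = 2*t/9)
F(s, C) = 48 - 3*s (F(s, C) = -3*((s + 1) - 17) = -3*((1 + s) - 17) = -3*(-16 + s) = 48 - 3*s)
X(E) = 13*√E
(-2482/F(M(-7, -7), 24) + X(45)/300)*(-12) = (-2482/(48 - 2*(-7)/3) + (13*√45)/300)*(-12) = (-2482/(48 - 3*(-14/9)) + (13*(3*√5))*(1/300))*(-12) = (-2482/(48 + 14/3) + (39*√5)*(1/300))*(-12) = (-2482/158/3 + 13*√5/100)*(-12) = (-2482*3/158 + 13*√5/100)*(-12) = (-3723/79 + 13*√5/100)*(-12) = 44676/79 - 39*√5/25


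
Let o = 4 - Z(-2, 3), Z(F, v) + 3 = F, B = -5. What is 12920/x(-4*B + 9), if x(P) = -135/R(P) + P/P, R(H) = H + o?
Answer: -490960/97 ≈ -5061.4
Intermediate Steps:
Z(F, v) = -3 + F
o = 9 (o = 4 - (-3 - 2) = 4 - 1*(-5) = 4 + 5 = 9)
R(H) = 9 + H (R(H) = H + 9 = 9 + H)
x(P) = 1 - 135/(9 + P) (x(P) = -135/(9 + P) + P/P = -135/(9 + P) + 1 = 1 - 135/(9 + P))
12920/x(-4*B + 9) = 12920/(((-126 + (-4*(-5) + 9))/(9 + (-4*(-5) + 9)))) = 12920/(((-126 + (20 + 9))/(9 + (20 + 9)))) = 12920/(((-126 + 29)/(9 + 29))) = 12920/((-97/38)) = 12920/(((1/38)*(-97))) = 12920/(-97/38) = 12920*(-38/97) = -490960/97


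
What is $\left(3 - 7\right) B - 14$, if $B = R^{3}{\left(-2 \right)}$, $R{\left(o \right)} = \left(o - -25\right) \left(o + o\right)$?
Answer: $3114738$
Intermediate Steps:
$R{\left(o \right)} = 2 o \left(25 + o\right)$ ($R{\left(o \right)} = \left(o + 25\right) 2 o = \left(25 + o\right) 2 o = 2 o \left(25 + o\right)$)
$B = -778688$ ($B = \left(2 \left(-2\right) \left(25 - 2\right)\right)^{3} = \left(2 \left(-2\right) 23\right)^{3} = \left(-92\right)^{3} = -778688$)
$\left(3 - 7\right) B - 14 = \left(3 - 7\right) \left(-778688\right) - 14 = \left(-4\right) \left(-778688\right) - 14 = 3114752 - 14 = 3114738$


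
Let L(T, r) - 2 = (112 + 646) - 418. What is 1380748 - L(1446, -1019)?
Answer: 1380406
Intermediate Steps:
L(T, r) = 342 (L(T, r) = 2 + ((112 + 646) - 418) = 2 + (758 - 418) = 2 + 340 = 342)
1380748 - L(1446, -1019) = 1380748 - 1*342 = 1380748 - 342 = 1380406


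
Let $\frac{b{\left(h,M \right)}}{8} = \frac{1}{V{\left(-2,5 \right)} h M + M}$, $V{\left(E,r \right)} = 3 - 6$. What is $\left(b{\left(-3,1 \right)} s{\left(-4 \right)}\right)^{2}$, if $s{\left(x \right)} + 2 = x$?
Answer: $\frac{576}{25} \approx 23.04$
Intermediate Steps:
$V{\left(E,r \right)} = -3$ ($V{\left(E,r \right)} = 3 - 6 = -3$)
$b{\left(h,M \right)} = \frac{8}{M - 3 M h}$ ($b{\left(h,M \right)} = \frac{8}{- 3 h M + M} = \frac{8}{- 3 M h + M} = \frac{8}{M - 3 M h}$)
$s{\left(x \right)} = -2 + x$
$\left(b{\left(-3,1 \right)} s{\left(-4 \right)}\right)^{2} = \left(\frac{8}{1 \left(1 - -9\right)} \left(-2 - 4\right)\right)^{2} = \left(8 \cdot 1 \frac{1}{1 + 9} \left(-6\right)\right)^{2} = \left(8 \cdot 1 \cdot \frac{1}{10} \left(-6\right)\right)^{2} = \left(\frac{4}{5} \left(-6\right)\right)^{2} = \left(- \frac{24}{5}\right)^{2} = \frac{576}{25}$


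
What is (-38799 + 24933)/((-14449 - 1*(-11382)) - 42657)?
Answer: 6933/22862 ≈ 0.30325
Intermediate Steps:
(-38799 + 24933)/((-14449 - 1*(-11382)) - 42657) = -13866/((-14449 + 11382) - 42657) = -13866/(-3067 - 42657) = -13866/(-45724) = -13866*(-1/45724) = 6933/22862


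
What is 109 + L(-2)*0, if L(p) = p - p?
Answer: 109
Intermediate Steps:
L(p) = 0
109 + L(-2)*0 = 109 + 0*0 = 109 + 0 = 109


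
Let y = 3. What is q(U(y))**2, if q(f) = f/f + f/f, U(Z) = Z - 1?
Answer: 4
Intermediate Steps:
U(Z) = -1 + Z
q(f) = 2 (q(f) = 1 + 1 = 2)
q(U(y))**2 = 2**2 = 4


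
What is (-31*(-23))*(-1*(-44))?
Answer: 31372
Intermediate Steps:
(-31*(-23))*(-1*(-44)) = 713*44 = 31372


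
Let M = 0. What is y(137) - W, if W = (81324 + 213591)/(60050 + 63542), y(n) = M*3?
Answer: -294915/123592 ≈ -2.3862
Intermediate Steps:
y(n) = 0 (y(n) = 0*3 = 0)
W = 294915/123592 ≈ 2.3862
y(137) - W = 0 - 1*294915/123592 = 0 - 294915/123592 = -294915/123592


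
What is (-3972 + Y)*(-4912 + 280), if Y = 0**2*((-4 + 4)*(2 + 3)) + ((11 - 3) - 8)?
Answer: 18398304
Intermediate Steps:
Y = 0 (Y = 0*(0*5) + (8 - 8) = 0*0 + 0 = 0 + 0 = 0)
(-3972 + Y)*(-4912 + 280) = (-3972 + 0)*(-4912 + 280) = -3972*(-4632) = 18398304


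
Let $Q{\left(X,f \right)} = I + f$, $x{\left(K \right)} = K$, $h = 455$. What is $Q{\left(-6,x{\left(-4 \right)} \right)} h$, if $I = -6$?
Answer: $-4550$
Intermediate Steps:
$Q{\left(X,f \right)} = -6 + f$
$Q{\left(-6,x{\left(-4 \right)} \right)} h = \left(-6 - 4\right) 455 = \left(-10\right) 455 = -4550$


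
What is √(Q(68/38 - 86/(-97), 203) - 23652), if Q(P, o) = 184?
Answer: 2*I*√5867 ≈ 153.19*I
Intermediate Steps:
√(Q(68/38 - 86/(-97), 203) - 23652) = √(184 - 23652) = √(-23468) = 2*I*√5867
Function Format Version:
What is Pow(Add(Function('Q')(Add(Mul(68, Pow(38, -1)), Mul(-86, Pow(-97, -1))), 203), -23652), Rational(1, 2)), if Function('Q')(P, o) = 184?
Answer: Mul(2, I, Pow(5867, Rational(1, 2))) ≈ Mul(153.19, I)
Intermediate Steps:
Pow(Add(Function('Q')(Add(Mul(68, Pow(38, -1)), Mul(-86, Pow(-97, -1))), 203), -23652), Rational(1, 2)) = Pow(Add(184, -23652), Rational(1, 2)) = Pow(-23468, Rational(1, 2)) = Mul(2, I, Pow(5867, Rational(1, 2)))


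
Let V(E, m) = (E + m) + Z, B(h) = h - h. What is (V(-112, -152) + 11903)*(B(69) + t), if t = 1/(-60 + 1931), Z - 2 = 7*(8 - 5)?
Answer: 11662/1871 ≈ 6.2330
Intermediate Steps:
B(h) = 0
Z = 23 (Z = 2 + 7*(8 - 5) = 2 + 7*3 = 2 + 21 = 23)
V(E, m) = 23 + E + m (V(E, m) = (E + m) + 23 = 23 + E + m)
t = 1/1871 ≈ 0.00053447
(V(-112, -152) + 11903)*(B(69) + t) = ((23 - 112 - 152) + 11903)*(0 + 1/1871) = (-241 + 11903)*(1/1871) = 11662*(1/1871) = 11662/1871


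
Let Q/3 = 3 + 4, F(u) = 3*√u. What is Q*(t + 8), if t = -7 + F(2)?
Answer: 21 + 63*√2 ≈ 110.10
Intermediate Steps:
t = -7 + 3*√2 ≈ -2.7574
Q = 21 (Q = 3*(3 + 4) = 3*7 = 21)
Q*(t + 8) = 21*((-7 + 3*√2) + 8) = 21*(1 + 3*√2) = 21 + 63*√2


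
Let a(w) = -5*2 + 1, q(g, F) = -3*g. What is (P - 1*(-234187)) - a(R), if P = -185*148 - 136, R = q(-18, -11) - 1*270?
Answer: 206680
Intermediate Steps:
R = -216 (R = -3*(-18) - 1*270 = 54 - 270 = -216)
P = -27516 (P = -27380 - 136 = -27516)
a(w) = -9 (a(w) = -10 + 1 = -9)
(P - 1*(-234187)) - a(R) = (-27516 - 1*(-234187)) - 1*(-9) = (-27516 + 234187) + 9 = 206671 + 9 = 206680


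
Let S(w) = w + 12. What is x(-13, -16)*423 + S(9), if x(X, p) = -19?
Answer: -8016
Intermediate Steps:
S(w) = 12 + w
x(-13, -16)*423 + S(9) = -19*423 + (12 + 9) = -8037 + 21 = -8016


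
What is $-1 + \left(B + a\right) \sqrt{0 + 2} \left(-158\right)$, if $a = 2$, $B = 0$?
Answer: $-1 - 316 \sqrt{2} \approx -447.89$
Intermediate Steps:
$-1 + \left(B + a\right) \sqrt{0 + 2} \left(-158\right) = -1 + \left(0 + 2\right) \sqrt{0 + 2} \left(-158\right) = -1 + 2 \sqrt{2} \left(-158\right) = -1 - 316 \sqrt{2}$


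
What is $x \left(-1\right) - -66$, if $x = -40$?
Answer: $106$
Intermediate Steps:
$x \left(-1\right) - -66 = \left(-40\right) \left(-1\right) - -66 = 40 + 66 = 106$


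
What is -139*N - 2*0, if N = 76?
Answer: -10564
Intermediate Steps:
-139*N - 2*0 = -139*76 - 2*0 = -10564 + 0 = -10564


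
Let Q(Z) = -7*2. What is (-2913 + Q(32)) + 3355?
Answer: 428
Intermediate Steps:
Q(Z) = -14
(-2913 + Q(32)) + 3355 = (-2913 - 14) + 3355 = -2927 + 3355 = 428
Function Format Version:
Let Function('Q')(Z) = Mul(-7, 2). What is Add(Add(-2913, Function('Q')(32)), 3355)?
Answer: 428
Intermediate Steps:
Function('Q')(Z) = -14
Add(Add(-2913, Function('Q')(32)), 3355) = Add(Add(-2913, -14), 3355) = Add(-2927, 3355) = 428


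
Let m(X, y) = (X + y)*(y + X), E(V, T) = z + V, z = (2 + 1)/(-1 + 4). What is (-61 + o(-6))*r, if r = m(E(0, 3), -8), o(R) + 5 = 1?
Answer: -3185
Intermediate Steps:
z = 1 (z = 3/3 = 3*(⅓) = 1)
E(V, T) = 1 + V
m(X, y) = (X + y)² (m(X, y) = (X + y)*(X + y) = (X + y)²)
o(R) = -4 (o(R) = -5 + 1 = -4)
r = 49 (r = ((1 + 0) - 8)² = (1 - 8)² = (-7)² = 49)
(-61 + o(-6))*r = (-61 - 4)*49 = -65*49 = -3185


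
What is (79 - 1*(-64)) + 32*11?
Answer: 495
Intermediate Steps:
(79 - 1*(-64)) + 32*11 = (79 + 64) + 352 = 143 + 352 = 495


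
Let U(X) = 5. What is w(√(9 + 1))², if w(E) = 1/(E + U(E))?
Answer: (5 + √10)⁻² ≈ 0.015010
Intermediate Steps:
w(E) = 1/(5 + E) (w(E) = 1/(E + 5) = 1/(5 + E))
w(√(9 + 1))² = (1/(5 + √(9 + 1)))² = (1/(5 + √10))² = (5 + √10)⁻²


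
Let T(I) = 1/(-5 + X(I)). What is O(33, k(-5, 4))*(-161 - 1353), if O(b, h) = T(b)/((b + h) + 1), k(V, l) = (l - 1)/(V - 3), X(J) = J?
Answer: -3028/1883 ≈ -1.6081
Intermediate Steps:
k(V, l) = (-1 + l)/(-3 + V)
T(I) = 1/(-5 + I)
O(b, h) = 1/((-5 + b)*(1 + b + h)) (O(b, h) = 1/((-5 + b)*((b + h) + 1)) = 1/((-5 + b)*(1 + b + h)))
O(33, k(-5, 4))*(-161 - 1353) = (1/((-5 + 33)*(1 + 33 + (-1 + 4)/(-3 - 5))))*(-161 - 1353) = (1/(28*(1 + 33 + 3/(-8))))*(-1514) = (1/(28*(1 + 33 - ⅛*3)))*(-1514) = (1/(28*(1 + 33 - 3/8)))*(-1514) = (1/(28*(269/8)))*(-1514) = ((1/28)*(8/269))*(-1514) = (2/1883)*(-1514) = -3028/1883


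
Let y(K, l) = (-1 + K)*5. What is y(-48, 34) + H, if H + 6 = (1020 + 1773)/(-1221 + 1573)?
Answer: -85559/352 ≈ -243.07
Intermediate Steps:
y(K, l) = -5 + 5*K
H = 681/352 (H = -6 + (1020 + 1773)/(-1221 + 1573) = -6 + 2793/352 = 681/352 ≈ 1.9347)
y(-48, 34) + H = (-5 + 5*(-48)) + 681/352 = (-5 - 240) + 681/352 = -245 + 681/352 = -85559/352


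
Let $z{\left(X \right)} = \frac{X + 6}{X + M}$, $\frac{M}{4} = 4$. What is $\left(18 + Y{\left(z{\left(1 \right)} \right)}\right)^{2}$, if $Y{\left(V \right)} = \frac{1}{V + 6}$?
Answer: $\frac{3916441}{11881} \approx 329.64$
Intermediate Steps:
$M = 16$ ($M = 4 \cdot 4 = 16$)
$z{\left(X \right)} = \frac{6 + X}{16 + X}$ ($z{\left(X \right)} = \frac{X + 6}{X + 16} = \frac{6 + X}{16 + X}$)
$Y{\left(V \right)} = \frac{1}{6 + V}$
$\left(18 + Y{\left(z{\left(1 \right)} \right)}\right)^{2} = \left(18 + \frac{1}{6 + \frac{6 + 1}{16 + 1}}\right)^{2} = \left(18 + \frac{1}{6 + \frac{1}{17} \cdot 7}\right)^{2} = \left(18 + \frac{1}{6 + \frac{7}{17}}\right)^{2} = \left(18 + \frac{1}{\frac{109}{17}}\right)^{2} = \left(18 + \frac{17}{109}\right)^{2} = \left(\frac{1979}{109}\right)^{2} = \frac{3916441}{11881}$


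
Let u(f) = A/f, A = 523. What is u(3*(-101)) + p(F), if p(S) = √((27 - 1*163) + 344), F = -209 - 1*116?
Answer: -523/303 + 4*√13 ≈ 12.696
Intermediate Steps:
F = -325 (F = -209 - 116 = -325)
p(S) = 4*√13 (p(S) = √((27 - 163) + 344) = √(-136 + 344) = √208 = 4*√13)
u(f) = 523/f
u(3*(-101)) + p(F) = 523/((3*(-101))) + 4*√13 = 523/(-303) + 4*√13 = 523*(-1/303) + 4*√13 = -523/303 + 4*√13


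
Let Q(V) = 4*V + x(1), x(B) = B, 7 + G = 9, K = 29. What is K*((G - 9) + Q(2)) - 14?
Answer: 44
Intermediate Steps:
G = 2 (G = -7 + 9 = 2)
Q(V) = 1 + 4*V (Q(V) = 4*V + 1 = 1 + 4*V)
K*((G - 9) + Q(2)) - 14 = 29*((2 - 9) + (1 + 4*2)) - 14 = 29*(-7 + (1 + 8)) - 14 = 29*(-7 + 9) - 14 = 29*2 - 14 = 58 - 14 = 44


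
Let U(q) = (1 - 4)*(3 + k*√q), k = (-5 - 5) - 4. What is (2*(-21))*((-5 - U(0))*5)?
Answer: -840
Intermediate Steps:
k = -14 (k = -10 - 4 = -14)
U(q) = -9 + 42*√q (U(q) = (1 - 4)*(3 - 14*√q) = -3*(3 - 14*√q) = -9 + 42*√q)
(2*(-21))*((-5 - U(0))*5) = (2*(-21))*((-5 - (-9 + 42*√0))*5) = -42*(-5 - (-9 + 42*0))*5 = -42*(-5 - (-9 + 0))*5 = -42*(-5 - 1*(-9))*5 = -42*(-5 + 9)*5 = -168*5 = -42*20 = -840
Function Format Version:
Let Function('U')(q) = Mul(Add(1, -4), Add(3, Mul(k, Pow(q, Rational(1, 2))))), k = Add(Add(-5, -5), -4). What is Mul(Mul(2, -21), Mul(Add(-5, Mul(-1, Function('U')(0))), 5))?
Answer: -840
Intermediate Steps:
k = -14 (k = Add(-10, -4) = -14)
Function('U')(q) = Add(-9, Mul(42, Pow(q, Rational(1, 2)))) (Function('U')(q) = Mul(Add(1, -4), Add(3, Mul(-14, Pow(q, Rational(1, 2))))) = Mul(-3, Add(3, Mul(-14, Pow(q, Rational(1, 2))))) = Add(-9, Mul(42, Pow(q, Rational(1, 2)))))
Mul(Mul(2, -21), Mul(Add(-5, Mul(-1, Function('U')(0))), 5)) = Mul(Mul(2, -21), Mul(Add(-5, Mul(-1, Add(-9, Mul(42, Pow(0, Rational(1, 2)))))), 5)) = Mul(-42, Mul(Add(-5, Mul(-1, Add(-9, Mul(42, 0)))), 5)) = Mul(-42, Mul(Add(-5, Mul(-1, Add(-9, 0))), 5)) = Mul(-42, Mul(Add(-5, Mul(-1, -9)), 5)) = Mul(-42, Mul(Add(-5, 9), 5)) = Mul(-42, Mul(4, 5)) = Mul(-42, 20) = -840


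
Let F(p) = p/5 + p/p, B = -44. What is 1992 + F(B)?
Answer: 9921/5 ≈ 1984.2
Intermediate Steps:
F(p) = 1 + p/5 (F(p) = p*(⅕) + 1 = p/5 + 1 = 1 + p/5)
1992 + F(B) = 1992 + (1 + (⅕)*(-44)) = 1992 + (1 - 44/5) = 1992 - 39/5 = 9921/5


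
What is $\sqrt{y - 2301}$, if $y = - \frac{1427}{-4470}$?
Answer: $\frac{i \sqrt{45969672210}}{4470} \approx 47.965 i$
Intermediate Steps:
$y = \frac{1427}{4470}$ ($y = \left(-1427\right) \left(- \frac{1}{4470}\right) = \frac{1427}{4470} \approx 0.31924$)
$\sqrt{y - 2301} = \sqrt{\frac{1427}{4470} - 2301} = \sqrt{- \frac{10284043}{4470}} = \frac{i \sqrt{45969672210}}{4470}$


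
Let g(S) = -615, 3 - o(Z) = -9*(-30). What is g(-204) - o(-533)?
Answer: -348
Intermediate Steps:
o(Z) = -267 (o(Z) = 3 - (-9)*(-30) = 3 - 1*270 = 3 - 270 = -267)
g(-204) - o(-533) = -615 - 1*(-267) = -615 + 267 = -348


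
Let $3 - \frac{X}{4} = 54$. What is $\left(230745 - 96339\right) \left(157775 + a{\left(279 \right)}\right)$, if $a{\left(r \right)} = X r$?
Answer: $13556054754$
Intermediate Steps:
$X = -204$ ($X = 12 - 216 = -204$)
$a{\left(r \right)} = - 204 r$
$\left(230745 - 96339\right) \left(157775 + a{\left(279 \right)}\right) = \left(230745 - 96339\right) \left(157775 - 56916\right) = 134406 \left(157775 - 56916\right) = 134406 \cdot 100859 = 13556054754$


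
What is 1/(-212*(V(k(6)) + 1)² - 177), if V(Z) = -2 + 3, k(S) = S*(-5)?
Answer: -1/1025 ≈ -0.00097561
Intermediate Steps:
k(S) = -5*S
V(Z) = 1
1/(-212*(V(k(6)) + 1)² - 177) = 1/(-212*(1 + 1)² - 177) = 1/(-212*2² - 177) = 1/(-212*4 - 177) = 1/(-848 - 177) = 1/(-1025) = -1/1025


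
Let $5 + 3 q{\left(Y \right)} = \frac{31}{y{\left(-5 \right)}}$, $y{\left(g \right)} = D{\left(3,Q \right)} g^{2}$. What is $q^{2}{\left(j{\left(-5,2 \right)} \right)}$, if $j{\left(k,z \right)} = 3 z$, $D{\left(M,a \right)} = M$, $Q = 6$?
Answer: $\frac{118336}{50625} \approx 2.3375$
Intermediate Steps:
$y{\left(g \right)} = 3 g^{2}$
$q{\left(Y \right)} = - \frac{344}{225}$ ($q{\left(Y \right)} = - \frac{5}{3} + \frac{31 \frac{1}{3 \left(-5\right)^{2}}}{3} = - \frac{5}{3} + \frac{31 \frac{1}{3 \cdot 25}}{3} = - \frac{5}{3} + \frac{31 \cdot \frac{1}{75}}{3} = - \frac{5}{3} + \frac{1}{3} \cdot \frac{31}{75} = - \frac{5}{3} + \frac{31}{225} = - \frac{344}{225}$)
$q^{2}{\left(j{\left(-5,2 \right)} \right)} = \left(- \frac{344}{225}\right)^{2} = \frac{118336}{50625}$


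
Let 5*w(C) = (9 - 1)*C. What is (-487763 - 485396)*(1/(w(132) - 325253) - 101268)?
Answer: 160164128546278703/1625209 ≈ 9.8550e+10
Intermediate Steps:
w(C) = 8*C/5 (w(C) = ((9 - 1)*C)/5 = (8*C)/5 = 8*C/5)
(-487763 - 485396)*(1/(w(132) - 325253) - 101268) = (-487763 - 485396)*(1/((8/5)*132 - 325253) - 101268) = -973159*(1/(1056/5 - 325253) - 101268) = -973159*(1/(-1625209/5) - 101268) = -973159*(-5/1625209 - 101268) = -973159*(-164581665017/1625209) = 160164128546278703/1625209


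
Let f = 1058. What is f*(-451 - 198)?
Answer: -686642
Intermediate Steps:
f*(-451 - 198) = 1058*(-451 - 198) = 1058*(-649) = -686642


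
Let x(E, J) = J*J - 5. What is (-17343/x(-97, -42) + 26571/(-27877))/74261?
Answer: -530209200/3641435884823 ≈ -0.00014560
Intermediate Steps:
x(E, J) = -5 + J² (x(E, J) = J² - 5 = -5 + J²)
(-17343/x(-97, -42) + 26571/(-27877))/74261 = (-17343/(-5 + (-42)²) + 26571/(-27877))/74261 = (-17343/(-5 + 1764) + 26571*(-1/27877))*(1/74261) = (-17343/1759 - 26571/27877)*(1/74261) = -530209200/49035643*1/74261 = -530209200/3641435884823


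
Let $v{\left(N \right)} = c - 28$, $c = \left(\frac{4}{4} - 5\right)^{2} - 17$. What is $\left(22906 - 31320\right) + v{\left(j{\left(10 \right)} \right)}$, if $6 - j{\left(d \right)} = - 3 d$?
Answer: $-8443$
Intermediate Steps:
$c = -1$ ($c = \left(4 \cdot \frac{1}{4} - 5\right)^{2} - 17 = \left(1 - 5\right)^{2} - 17 = \left(-4\right)^{2} - 17 = 16 - 17 = -1$)
$j{\left(d \right)} = 6 + 3 d$ ($j{\left(d \right)} = 6 - - 3 d = 6 + 3 d$)
$v{\left(N \right)} = -29$ ($v{\left(N \right)} = -1 - 28 = -29$)
$\left(22906 - 31320\right) + v{\left(j{\left(10 \right)} \right)} = \left(22906 - 31320\right) - 29 = -8414 - 29 = -8443$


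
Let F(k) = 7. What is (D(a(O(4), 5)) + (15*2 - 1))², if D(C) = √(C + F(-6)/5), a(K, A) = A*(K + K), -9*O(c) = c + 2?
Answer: (435 + I*√1185)²/225 ≈ 835.73 + 133.11*I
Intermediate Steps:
O(c) = -2/9 - c/9 (O(c) = -(c + 2)/9 = -(2 + c)/9 = -2/9 - c/9)
a(K, A) = 2*A*K (a(K, A) = A*(2*K) = 2*A*K)
D(C) = √(7/5 + C) (D(C) = √(C + 7/5) = √(7/5 + C))
(D(a(O(4), 5)) + (15*2 - 1))² = (√(35 + 25*(2*5*(-2/9 - ⅑*4)))/5 + (15*2 - 1))² = (√(35 + 25*(2*5*(-2/9 - 4/9)))/5 + (30 - 1))² = (√(35 + 25*(2*5*(-⅔)))/5 + 29)² = (√(35 + 25*(-20/3))/5 + 29)² = (√(35 - 500/3)/5 + 29)² = (√(-395/3)/5 + 29)² = ((I*√1185/3)/5 + 29)² = (I*√1185/15 + 29)² = (29 + I*√1185/15)²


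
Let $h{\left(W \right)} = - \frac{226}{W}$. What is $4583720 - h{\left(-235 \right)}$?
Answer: $\frac{1077173974}{235} \approx 4.5837 \cdot 10^{6}$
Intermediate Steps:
$4583720 - h{\left(-235 \right)} = 4583720 - - \frac{226}{-235} = 4583720 - \left(-226\right) \left(- \frac{1}{235}\right) = 4583720 - \frac{226}{235} = \frac{1077173974}{235}$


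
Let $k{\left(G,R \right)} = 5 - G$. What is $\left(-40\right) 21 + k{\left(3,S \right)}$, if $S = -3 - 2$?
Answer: $-838$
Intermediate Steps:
$S = -5$
$\left(-40\right) 21 + k{\left(3,S \right)} = \left(-40\right) 21 + \left(5 - 3\right) = -840 + \left(5 - 3\right) = -840 + 2 = -838$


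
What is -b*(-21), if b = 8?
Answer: 168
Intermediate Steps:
-b*(-21) = -1*8*(-21) = -8*(-21) = 168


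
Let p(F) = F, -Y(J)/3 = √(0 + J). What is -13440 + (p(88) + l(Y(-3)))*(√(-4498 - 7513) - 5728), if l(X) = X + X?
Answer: -13440 - 2*(44 - 3*I*√3)*(5728 - I*√12011) ≈ -5.1637e+5 + 69172.0*I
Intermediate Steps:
Y(J) = -3*√J (Y(J) = -3*√(0 + J) = -3*√J)
l(X) = 2*X
-13440 + (p(88) + l(Y(-3)))*(√(-4498 - 7513) - 5728) = -13440 + (88 + 2*(-3*I*√3))*(√(-4498 - 7513) - 5728) = -13440 + (88 + 2*(-3*I*√3))*(√(-12011) - 5728) = -13440 + (88 + 2*(-3*I*√3))*(I*√12011 - 5728) = -13440 + (88 - 6*I*√3)*(-5728 + I*√12011) = -13440 + (-5728 + I*√12011)*(88 - 6*I*√3)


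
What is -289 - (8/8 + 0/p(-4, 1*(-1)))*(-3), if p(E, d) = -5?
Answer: -286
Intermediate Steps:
-289 - (8/8 + 0/p(-4, 1*(-1)))*(-3) = -289 - (8/8 + 0/(-5))*(-3) = -289 - (8*(1/8) + 0*(-1/5))*(-3) = -289 - (1 + 0)*(-3) = -289 - (-3) = -289 - 1*(-3) = -289 + 3 = -286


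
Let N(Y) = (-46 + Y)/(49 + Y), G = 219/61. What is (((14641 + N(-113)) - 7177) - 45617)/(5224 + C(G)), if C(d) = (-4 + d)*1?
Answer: -148939613/20392896 ≈ -7.3035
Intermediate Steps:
G = 219/61 (G = 219*(1/61) = 219/61 ≈ 3.5902)
N(Y) = (-46 + Y)/(49 + Y)
C(d) = -4 + d
(((14641 + N(-113)) - 7177) - 45617)/(5224 + C(G)) = (((14641 + (-46 - 113)/(49 - 113)) - 7177) - 45617)/(5224 + (-4 + 219/61)) = (((14641 - 159/(-64)) - 7177) - 45617)/(5224 - 25/61) = (((14641 - 1/64*(-159)) - 7177) - 45617)/(318639/61) = (((14641 + 159/64) - 7177) - 45617)*(61/318639) = ((937183/64 - 7177) - 45617)*(61/318639) = (477855/64 - 45617)*(61/318639) = -2441633/64*61/318639 = -148939613/20392896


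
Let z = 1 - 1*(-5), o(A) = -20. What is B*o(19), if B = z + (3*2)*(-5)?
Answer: 480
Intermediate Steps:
z = 6 (z = 1 + 5 = 6)
B = -24 (B = 6 + (3*2)*(-5) = 6 + 6*(-5) = 6 - 30 = -24)
B*o(19) = -24*(-20) = 480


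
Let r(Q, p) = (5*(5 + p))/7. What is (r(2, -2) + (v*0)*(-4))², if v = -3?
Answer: 225/49 ≈ 4.5918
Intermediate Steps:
r(Q, p) = 25/7 + 5*p/7 (r(Q, p) = (25 + 5*p)*(⅐) = 25/7 + 5*p/7)
(r(2, -2) + (v*0)*(-4))² = ((25/7 + (5/7)*(-2)) - 3*0*(-4))² = ((25/7 - 10/7) + 0*(-4))² = (15/7 + 0)² = (15/7)² = 225/49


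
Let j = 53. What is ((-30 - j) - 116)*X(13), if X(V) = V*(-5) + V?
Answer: 10348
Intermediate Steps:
X(V) = -4*V (X(V) = -5*V + V = -4*V)
((-30 - j) - 116)*X(13) = ((-30 - 1*53) - 116)*(-4*13) = ((-30 - 53) - 116)*(-52) = (-83 - 116)*(-52) = -199*(-52) = 10348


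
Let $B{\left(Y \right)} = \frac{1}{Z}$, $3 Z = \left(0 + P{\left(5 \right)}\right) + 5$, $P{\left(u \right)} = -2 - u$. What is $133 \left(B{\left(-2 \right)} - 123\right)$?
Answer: $- \frac{33117}{2} \approx -16559.0$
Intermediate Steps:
$Z = - \frac{2}{3}$ ($Z = \frac{\left(0 - 7\right) + 5}{3} = \frac{-7 + 5}{3} = \frac{1}{3} \left(-2\right) = - \frac{2}{3} \approx -0.66667$)
$B{\left(Y \right)} = - \frac{3}{2}$ ($B{\left(Y \right)} = \frac{1}{- \frac{2}{3}} = - \frac{3}{2}$)
$133 \left(B{\left(-2 \right)} - 123\right) = 133 \left(- \frac{3}{2} - 123\right) = 133 \left(- \frac{249}{2}\right) = - \frac{33117}{2}$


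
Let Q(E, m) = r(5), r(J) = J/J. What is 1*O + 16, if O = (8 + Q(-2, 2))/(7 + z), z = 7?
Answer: 233/14 ≈ 16.643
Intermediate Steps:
r(J) = 1
Q(E, m) = 1
O = 9/14 (O = (8 + 1)/(7 + 7) = 9/14 ≈ 0.64286)
1*O + 16 = 1*(9/14) + 16 = 9/14 + 16 = 233/14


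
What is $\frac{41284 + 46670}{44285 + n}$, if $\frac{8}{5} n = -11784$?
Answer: $\frac{43977}{18460} \approx 2.3823$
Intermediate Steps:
$n = -7365$ ($n = \frac{5}{8} \left(-11784\right) = -7365$)
$\frac{41284 + 46670}{44285 + n} = \frac{41284 + 46670}{44285 - 7365} = \frac{87954}{36920} = 87954 \cdot \frac{1}{36920} = \frac{43977}{18460}$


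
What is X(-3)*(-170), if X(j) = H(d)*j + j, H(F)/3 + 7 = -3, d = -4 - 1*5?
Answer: -14790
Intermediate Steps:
d = -9 (d = -4 - 5 = -9)
H(F) = -30 (H(F) = -21 + 3*(-3) = -21 - 9 = -30)
X(j) = -29*j (X(j) = -30*j + j = -29*j)
X(-3)*(-170) = -29*(-3)*(-170) = 87*(-170) = -14790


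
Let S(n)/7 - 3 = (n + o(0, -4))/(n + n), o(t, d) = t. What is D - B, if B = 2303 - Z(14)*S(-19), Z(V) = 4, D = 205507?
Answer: 203302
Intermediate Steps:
S(n) = 49/2 (S(n) = 21 + 7*((n + 0)/(n + n)) = 21 + 7*(n/((2*n))) = 21 + 7*(n*(1/(2*n))) = 21 + 7*(1/2) = 21 + 7/2 = 49/2)
B = 2205 (B = 2303 - 4*49/2 = 2303 - 1*98 = 2303 - 98 = 2205)
D - B = 205507 - 1*2205 = 205507 - 2205 = 203302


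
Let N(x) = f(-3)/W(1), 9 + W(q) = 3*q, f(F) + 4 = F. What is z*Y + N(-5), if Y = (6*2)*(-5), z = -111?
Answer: 39967/6 ≈ 6661.2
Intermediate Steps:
f(F) = -4 + F
W(q) = -9 + 3*q
N(x) = 7/6 (N(x) = (-4 - 3)/(-9 + 3*1) = -7/(-9 + 3) = -7/(-6) = -7*(-⅙) = 7/6)
Y = -60 (Y = 12*(-5) = -60)
z*Y + N(-5) = -111*(-60) + 7/6 = 6660 + 7/6 = 39967/6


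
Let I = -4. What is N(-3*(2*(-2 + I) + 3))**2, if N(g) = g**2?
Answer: 531441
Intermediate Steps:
N(-3*(2*(-2 + I) + 3))**2 = ((-3*(2*(-2 - 4) + 3))**2)**2 = ((-3*(2*(-6) + 3))**2)**2 = ((-3*(-12 + 3))**2)**2 = ((-3*(-9))**2)**2 = (27**2)**2 = 729**2 = 531441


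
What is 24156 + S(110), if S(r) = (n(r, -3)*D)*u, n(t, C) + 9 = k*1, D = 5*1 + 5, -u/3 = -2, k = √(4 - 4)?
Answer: 23616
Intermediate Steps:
k = 0 (k = √0 = 0)
u = 6 (u = -3*(-2) = 6)
D = 10 (D = 5 + 5 = 10)
n(t, C) = -9 (n(t, C) = -9 + 0*1 = -9 + 0 = -9)
S(r) = -540 (S(r) = -9*10*6 = -90*6 = -540)
24156 + S(110) = 24156 - 540 = 23616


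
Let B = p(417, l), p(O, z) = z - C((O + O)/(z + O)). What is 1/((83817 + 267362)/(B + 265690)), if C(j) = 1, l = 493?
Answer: 266182/351179 ≈ 0.75797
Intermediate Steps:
p(O, z) = -1 + z (p(O, z) = z - 1*1 = z - 1 = -1 + z)
B = 492 (B = -1 + 493 = 492)
1/((83817 + 267362)/(B + 265690)) = 1/((83817 + 267362)/(492 + 265690)) = 1/(351179/266182) = 266182/351179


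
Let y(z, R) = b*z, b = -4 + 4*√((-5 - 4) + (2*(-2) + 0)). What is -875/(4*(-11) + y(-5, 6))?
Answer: 2625/722 - 4375*I*√13/1444 ≈ 3.6357 - 10.924*I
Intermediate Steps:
b = -4 + 4*I*√13 (b = -4 + 4*√(-9 + (-4 + 0)) = -4 + 4*√(-9 - 4) = -4 + 4*√(-13) = -4 + 4*(I*√13) = -4 + 4*I*√13 ≈ -4.0 + 14.422*I)
y(z, R) = z*(-4 + 4*I*√13) (y(z, R) = (-4 + 4*I*√13)*z = z*(-4 + 4*I*√13))
-875/(4*(-11) + y(-5, 6)) = -875/(4*(-11) + 4*(-5)*(-1 + I*√13)) = -875/(-44 + (20 - 20*I*√13)) = -875/(-24 - 20*I*√13)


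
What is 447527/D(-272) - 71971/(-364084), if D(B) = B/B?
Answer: 162937492239/364084 ≈ 4.4753e+5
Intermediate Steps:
D(B) = 1
447527/D(-272) - 71971/(-364084) = 447527/1 - 71971/(-364084) = 447527*1 - 71971*(-1/364084) = 447527 + 71971/364084 = 162937492239/364084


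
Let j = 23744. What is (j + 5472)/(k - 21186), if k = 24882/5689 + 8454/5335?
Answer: -443364705520/321415763157 ≈ -1.3794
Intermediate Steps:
k = 180840276/30350815 (k = 24882*(1/5689) + 8454*(1/5335) = 24882/5689 + 8454/5335 = 180840276/30350815 ≈ 5.9583)
(j + 5472)/(k - 21186) = (23744 + 5472)/(180840276/30350815 - 21186) = 29216/(-642831526314/30350815) = 29216*(-30350815/642831526314) = -443364705520/321415763157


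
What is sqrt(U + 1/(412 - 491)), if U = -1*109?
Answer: 2*I*sqrt(170087)/79 ≈ 10.441*I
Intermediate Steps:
U = -109
sqrt(U + 1/(412 - 491)) = sqrt(-109 + 1/(412 - 491)) = sqrt(-109 + 1/(-79)) = sqrt(-109 - 1/79) = sqrt(-8612/79) = 2*I*sqrt(170087)/79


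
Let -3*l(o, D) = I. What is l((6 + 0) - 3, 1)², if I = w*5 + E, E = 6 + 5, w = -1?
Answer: 4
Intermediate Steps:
E = 11
I = 6 (I = -1*5 + 11 = -5 + 11 = 6)
l(o, D) = -2 (l(o, D) = -⅓*6 = -2)
l((6 + 0) - 3, 1)² = (-2)² = 4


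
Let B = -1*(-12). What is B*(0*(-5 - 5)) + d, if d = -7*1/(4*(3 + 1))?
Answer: -7/16 ≈ -0.43750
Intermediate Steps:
d = -7/16 (d = -7/(4*4) = -7/16 ≈ -0.43750)
B = 12
B*(0*(-5 - 5)) + d = 12*(0*(-5 - 5)) - 7/16 = 12*(0*(-10)) - 7/16 = 12*0 - 7/16 = 0 - 7/16 = -7/16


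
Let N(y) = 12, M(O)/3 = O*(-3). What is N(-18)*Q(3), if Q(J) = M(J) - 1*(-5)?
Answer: -264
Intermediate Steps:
M(O) = -9*O (M(O) = 3*(O*(-3)) = 3*(-3*O) = -9*O)
Q(J) = 5 - 9*J (Q(J) = -9*J - 1*(-5) = -9*J + 5 = 5 - 9*J)
N(-18)*Q(3) = 12*(5 - 9*3) = 12*(5 - 27) = 12*(-22) = -264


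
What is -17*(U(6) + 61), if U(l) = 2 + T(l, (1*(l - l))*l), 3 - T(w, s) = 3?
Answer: -1071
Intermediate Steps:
T(w, s) = 0 (T(w, s) = 3 - 1*3 = 3 - 3 = 0)
U(l) = 2 (U(l) = 2 + 0 = 2)
-17*(U(6) + 61) = -17*(2 + 61) = -17*63 = -1071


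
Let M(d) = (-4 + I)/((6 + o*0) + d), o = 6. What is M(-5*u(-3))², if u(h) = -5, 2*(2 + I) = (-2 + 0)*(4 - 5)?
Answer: 25/961 ≈ 0.026015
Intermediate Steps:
I = -1 (I = -2 + ((-2 + 0)*(4 - 5))/2 = -2 + (-2*(-1))/2 = -2 + (½)*2 = -2 + 1 = -1)
M(d) = -5/(6 + d) (M(d) = (-4 - 1)/((6 + 6*0) + d) = -5/((6 + 0) + d) = -5/(6 + d))
M(-5*u(-3))² = (-5/(6 - 5*(-5)))² = (-5/(6 + 25))² = (-5/31)² = 25/961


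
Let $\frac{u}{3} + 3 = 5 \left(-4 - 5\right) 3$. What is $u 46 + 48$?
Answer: $-18996$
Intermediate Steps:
$u = -414$ ($u = -9 + 3 \cdot 5 \left(-4 - 5\right) 3 = -9 + 3 \cdot 5 \left(-9\right) 3 = -9 + 3 \left(\left(-45\right) 3\right) = -9 + 3 \left(-135\right) = -9 - 405 = -414$)
$u 46 + 48 = \left(-414\right) 46 + 48 = -19044 + 48 = -18996$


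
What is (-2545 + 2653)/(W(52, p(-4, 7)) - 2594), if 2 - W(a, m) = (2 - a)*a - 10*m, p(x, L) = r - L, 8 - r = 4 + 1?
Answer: -27/8 ≈ -3.3750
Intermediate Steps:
r = 3 (r = 8 - (4 + 1) = 8 - 1*5 = 8 - 5 = 3)
p(x, L) = 3 - L
W(a, m) = 2 + 10*m - a*(2 - a) (W(a, m) = 2 - ((2 - a)*a - 10*m) = 2 - (a*(2 - a) - 10*m) = 2 - (-10*m + a*(2 - a)) = 2 + (10*m - a*(2 - a)) = 2 + 10*m - a*(2 - a))
(-2545 + 2653)/(W(52, p(-4, 7)) - 2594) = (-2545 + 2653)/((2 + 52² - 2*52 + 10*(3 - 1*7)) - 2594) = 108/((2 + 2704 - 104 + 10*(3 - 7)) - 2594) = 108/((2 + 2704 - 104 + 10*(-4)) - 2594) = 108/((2 + 2704 - 104 - 40) - 2594) = 108/(2562 - 2594) = 108/(-32) = 108*(-1/32) = -27/8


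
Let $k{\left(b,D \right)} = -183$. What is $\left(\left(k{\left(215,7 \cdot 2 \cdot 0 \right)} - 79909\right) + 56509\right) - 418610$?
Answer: $-442193$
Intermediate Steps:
$\left(\left(k{\left(215,7 \cdot 2 \cdot 0 \right)} - 79909\right) + 56509\right) - 418610 = \left(\left(-183 - 79909\right) + 56509\right) - 418610 = \left(-80092 + 56509\right) - 418610 = -23583 - 418610 = -442193$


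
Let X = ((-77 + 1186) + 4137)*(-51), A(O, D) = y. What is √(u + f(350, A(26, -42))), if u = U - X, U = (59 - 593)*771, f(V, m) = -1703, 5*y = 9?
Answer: I*√145871 ≈ 381.93*I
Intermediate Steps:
y = 9/5 (y = (⅕)*9 = 9/5 ≈ 1.8000)
A(O, D) = 9/5
X = -267546 (X = (1109 + 4137)*(-51) = 5246*(-51) = -267546)
U = -411714 (U = -534*771 = -411714)
u = -144168 (u = -411714 - 1*(-267546) = -411714 + 267546 = -144168)
√(u + f(350, A(26, -42))) = √(-144168 - 1703) = √(-145871) = I*√145871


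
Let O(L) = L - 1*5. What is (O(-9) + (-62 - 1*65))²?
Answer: 19881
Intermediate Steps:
O(L) = -5 + L (O(L) = L - 5 = -5 + L)
(O(-9) + (-62 - 1*65))² = ((-5 - 9) + (-62 - 1*65))² = (-14 + (-62 - 65))² = (-14 - 127)² = (-141)² = 19881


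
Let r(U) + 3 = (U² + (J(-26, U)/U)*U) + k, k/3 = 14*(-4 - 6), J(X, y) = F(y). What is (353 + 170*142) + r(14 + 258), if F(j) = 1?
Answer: 98055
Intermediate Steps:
J(X, y) = 1
k = -420 (k = 3*(14*(-4 - 6)) = 3*(14*(-10)) = 3*(-140) = -420)
r(U) = -422 + U² (r(U) = -3 + ((U² + (1/U)*U) - 420) = -3 + ((U² + U/U) - 420) = -3 + ((U² + 1) - 420) = -3 + ((1 + U²) - 420) = -3 + (-419 + U²) = -422 + U²)
(353 + 170*142) + r(14 + 258) = (353 + 170*142) + (-422 + (14 + 258)²) = (353 + 24140) + (-422 + 272²) = 24493 + (-422 + 73984) = 24493 + 73562 = 98055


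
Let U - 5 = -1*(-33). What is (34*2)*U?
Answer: 2584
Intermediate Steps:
U = 38 (U = 5 - 1*(-33) = 5 + 33 = 38)
(34*2)*U = (34*2)*38 = 68*38 = 2584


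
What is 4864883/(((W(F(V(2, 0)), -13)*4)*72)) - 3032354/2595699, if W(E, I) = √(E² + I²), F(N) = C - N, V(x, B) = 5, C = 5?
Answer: 1401824311649/1079810784 ≈ 1298.2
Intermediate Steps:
F(N) = 5 - N
4864883/(((W(F(V(2, 0)), -13)*4)*72)) - 3032354/2595699 = 4864883/(((√((5 - 1*5)² + (-13)²)*4)*72)) - 3032354/2595699 = 4864883/(((√((5 - 5)² + 169)*4)*72)) - 3032354*1/2595699 = 4864883/(((√(0² + 169)*4)*72)) - 3032354/2595699 = 4864883/(((√(0 + 169)*4)*72)) - 3032354/2595699 = 4864883/(((√169*4)*72)) - 3032354/2595699 = 4864883/(((13*4)*72)) - 3032354/2595699 = 4864883/((52*72)) - 3032354/2595699 = 4864883/3744 - 3032354/2595699 = 1401824311649/1079810784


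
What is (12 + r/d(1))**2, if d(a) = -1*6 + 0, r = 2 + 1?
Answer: 529/4 ≈ 132.25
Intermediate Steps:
r = 3
d(a) = -6 (d(a) = -6 + 0 = -6)
(12 + r/d(1))**2 = (12 + 3/(-6))**2 = (12 + 3*(-1/6))**2 = (12 - 1/2)**2 = (23/2)**2 = 529/4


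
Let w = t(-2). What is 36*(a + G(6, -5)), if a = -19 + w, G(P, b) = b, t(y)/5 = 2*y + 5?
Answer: -684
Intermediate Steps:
t(y) = 25 + 10*y (t(y) = 5*(2*y + 5) = 5*(5 + 2*y) = 25 + 10*y)
w = 5 (w = 25 + 10*(-2) = 25 - 20 = 5)
a = -14 (a = -19 + 5 = -14)
36*(a + G(6, -5)) = 36*(-14 - 5) = 36*(-19) = -684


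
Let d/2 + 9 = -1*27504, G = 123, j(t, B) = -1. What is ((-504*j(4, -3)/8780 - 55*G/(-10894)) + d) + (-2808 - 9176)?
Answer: -1602349011481/23912330 ≈ -67009.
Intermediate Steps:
d = -55026 (d = -18 + 2*(-1*27504) = -18 + 2*(-27504) = -18 - 55008 = -55026)
((-504*j(4, -3)/8780 - 55*G/(-10894)) + d) + (-2808 - 9176) = ((-504*(-1)/8780 - 55*123/(-10894)) - 55026) + (-2808 - 9176) = ((504*(1/8780) - 6765*(-1/10894)) - 55026) - 11984 = ((126/2195 + 6765/10894) - 55026) - 11984 = (16221819/23912330 - 55026) - 11984 = -1315783648761/23912330 - 11984 = -1602349011481/23912330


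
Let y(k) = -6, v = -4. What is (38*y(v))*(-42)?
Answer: 9576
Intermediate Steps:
(38*y(v))*(-42) = (38*(-6))*(-42) = -228*(-42) = 9576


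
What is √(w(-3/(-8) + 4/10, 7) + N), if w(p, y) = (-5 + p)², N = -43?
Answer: 3*I*√4471/40 ≈ 5.0149*I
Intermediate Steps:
√(w(-3/(-8) + 4/10, 7) + N) = √((-5 + (-3/(-8) + 4/10))² - 43) = √((-5 + (-3*(-⅛) + 4*(⅒)))² - 43) = √((-5 + (3/8 + ⅖))² - 43) = √((-5 + 31/40)² - 43) = √((-169/40)² - 43) = √(28561/1600 - 43) = √(-40239/1600) = 3*I*√4471/40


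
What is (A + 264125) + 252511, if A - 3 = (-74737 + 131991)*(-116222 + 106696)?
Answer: -544884965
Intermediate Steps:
A = -545401601 (A = 3 + (-74737 + 131991)*(-116222 + 106696) = 3 + 57254*(-9526) = 3 - 545401604 = -545401601)
(A + 264125) + 252511 = (-545401601 + 264125) + 252511 = -545137476 + 252511 = -544884965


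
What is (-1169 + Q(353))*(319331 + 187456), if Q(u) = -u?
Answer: -771329814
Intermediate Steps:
(-1169 + Q(353))*(319331 + 187456) = (-1169 - 1*353)*(319331 + 187456) = (-1169 - 353)*506787 = -1522*506787 = -771329814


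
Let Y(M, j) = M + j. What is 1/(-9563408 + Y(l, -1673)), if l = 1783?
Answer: -1/9563298 ≈ -1.0457e-7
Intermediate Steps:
1/(-9563408 + Y(l, -1673)) = 1/(-9563408 + (1783 - 1673)) = 1/(-9563408 + 110) = 1/(-9563298) = -1/9563298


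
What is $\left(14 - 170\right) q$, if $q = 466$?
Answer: $-72696$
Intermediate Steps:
$\left(14 - 170\right) q = \left(14 - 170\right) 466 = \left(-156\right) 466 = -72696$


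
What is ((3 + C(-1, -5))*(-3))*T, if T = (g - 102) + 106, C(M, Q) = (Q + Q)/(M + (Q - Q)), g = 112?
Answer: -4524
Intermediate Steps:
C(M, Q) = 2*Q/M (C(M, Q) = (2*Q)/(M + 0) = (2*Q)/M = 2*Q/M)
T = 116 (T = (112 - 102) + 106 = 10 + 106 = 116)
((3 + C(-1, -5))*(-3))*T = ((3 + 2*(-5)/(-1))*(-3))*116 = ((3 + 2*(-5)*(-1))*(-3))*116 = ((3 + 10)*(-3))*116 = (13*(-3))*116 = -39*116 = -4524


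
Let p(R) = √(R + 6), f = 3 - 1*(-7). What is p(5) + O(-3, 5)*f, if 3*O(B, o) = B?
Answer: -10 + √11 ≈ -6.6834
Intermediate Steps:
O(B, o) = B/3
f = 10 (f = 3 + 7 = 10)
p(R) = √(6 + R)
p(5) + O(-3, 5)*f = √(6 + 5) + ((⅓)*(-3))*10 = √11 - 1*10 = √11 - 10 = -10 + √11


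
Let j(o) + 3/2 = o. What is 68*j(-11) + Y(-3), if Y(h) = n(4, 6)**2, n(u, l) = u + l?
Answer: -750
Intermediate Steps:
n(u, l) = l + u
j(o) = -3/2 + o
Y(h) = 100 (Y(h) = (6 + 4)**2 = 10**2 = 100)
68*j(-11) + Y(-3) = 68*(-3/2 - 11) + 100 = 68*(-25/2) + 100 = -850 + 100 = -750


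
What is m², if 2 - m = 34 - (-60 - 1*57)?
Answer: 22201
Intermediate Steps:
m = -149 (m = 2 - (34 - (-60 - 1*57)) = 2 - (34 - (-60 - 57)) = 2 - (34 - 1*(-117)) = 2 - (34 + 117) = 2 - 1*151 = 2 - 151 = -149)
m² = (-149)² = 22201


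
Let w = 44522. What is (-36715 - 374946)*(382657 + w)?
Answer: -175852934319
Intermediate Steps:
(-36715 - 374946)*(382657 + w) = (-36715 - 374946)*(382657 + 44522) = -411661*427179 = -175852934319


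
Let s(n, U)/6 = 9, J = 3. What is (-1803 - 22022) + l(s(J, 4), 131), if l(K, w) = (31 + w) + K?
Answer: -23609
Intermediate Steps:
s(n, U) = 54 (s(n, U) = 6*9 = 54)
l(K, w) = 31 + K + w
(-1803 - 22022) + l(s(J, 4), 131) = (-1803 - 22022) + (31 + 54 + 131) = -23825 + 216 = -23609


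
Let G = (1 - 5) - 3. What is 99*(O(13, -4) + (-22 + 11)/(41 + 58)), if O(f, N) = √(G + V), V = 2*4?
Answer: 88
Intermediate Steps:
G = -7 (G = -4 - 3 = -7)
V = 8
O(f, N) = 1 (O(f, N) = √(-7 + 8) = √1 = 1)
99*(O(13, -4) + (-22 + 11)/(41 + 58)) = 99*(1 + (-22 + 11)/(41 + 58)) = 99*(1 - 11/99) = 99*(1 - 11*1/99) = 99*(1 - ⅑) = 99*(8/9) = 88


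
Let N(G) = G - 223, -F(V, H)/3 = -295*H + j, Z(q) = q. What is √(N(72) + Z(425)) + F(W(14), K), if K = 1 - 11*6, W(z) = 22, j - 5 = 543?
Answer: -59169 + √274 ≈ -59152.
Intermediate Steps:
j = 548 (j = 5 + 543 = 548)
K = -65 (K = 1 - 66 = -65)
F(V, H) = -1644 + 885*H (F(V, H) = -3*(-295*H + 548) = -3*(548 - 295*H) = -1644 + 885*H)
N(G) = -223 + G
√(N(72) + Z(425)) + F(W(14), K) = √((-223 + 72) + 425) + (-1644 + 885*(-65)) = √(-151 + 425) + (-1644 - 57525) = √274 - 59169 = -59169 + √274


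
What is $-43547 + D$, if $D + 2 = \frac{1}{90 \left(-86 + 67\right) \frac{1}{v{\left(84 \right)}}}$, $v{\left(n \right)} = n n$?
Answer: $- \frac{4137547}{95} \approx -43553.0$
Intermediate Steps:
$v{\left(n \right)} = n^{2}$
$D = - \frac{582}{95}$ ($D = -2 + \frac{1}{90 \left(-86 + 67\right) \frac{1}{84^{2}}} = -2 + \frac{1}{90 \left(-19\right) \frac{1}{7056}} = -2 + \frac{1}{\left(-1710\right) \frac{1}{7056}} = -2 + \frac{1}{- \frac{95}{392}} = -2 - \frac{392}{95} = - \frac{582}{95} \approx -6.1263$)
$-43547 + D = -43547 - \frac{582}{95} = - \frac{4137547}{95}$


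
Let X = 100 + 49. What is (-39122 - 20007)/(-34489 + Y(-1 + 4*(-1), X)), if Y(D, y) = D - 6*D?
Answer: 59129/34464 ≈ 1.7157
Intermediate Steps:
X = 149
Y(D, y) = -5*D
(-39122 - 20007)/(-34489 + Y(-1 + 4*(-1), X)) = (-39122 - 20007)/(-34489 - 5*(-1 + 4*(-1))) = -59129/(-34489 - 5*(-1 - 4)) = -59129/(-34489 - 5*(-5)) = -59129/(-34489 + 25) = -59129/(-34464) = -59129*(-1/34464) = 59129/34464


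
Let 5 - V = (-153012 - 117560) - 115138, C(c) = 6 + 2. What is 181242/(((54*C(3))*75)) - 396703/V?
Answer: 633939787/138857400 ≈ 4.5654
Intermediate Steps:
C(c) = 8
V = 385715 (V = 5 - ((-153012 - 117560) - 115138) = 5 - (-270572 - 115138) = 5 - 1*(-385710) = 5 + 385710 = 385715)
181242/(((54*C(3))*75)) - 396703/V = 181242/(((54*8)*75)) - 396703/385715 = 181242/((432*75)) - 396703*1/385715 = 181242/32400 - 396703/385715 = 181242*(1/32400) - 396703/385715 = 10069/1800 - 396703/385715 = 633939787/138857400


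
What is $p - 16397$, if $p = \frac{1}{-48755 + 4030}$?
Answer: $- \frac{733355826}{44725} \approx -16397.0$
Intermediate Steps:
$p = - \frac{1}{44725}$ ($p = \frac{1}{-44725} = - \frac{1}{44725} \approx -2.2359 \cdot 10^{-5}$)
$p - 16397 = - \frac{1}{44725} - 16397 = - \frac{733355826}{44725}$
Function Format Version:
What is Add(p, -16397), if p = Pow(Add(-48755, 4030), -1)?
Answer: Rational(-733355826, 44725) ≈ -16397.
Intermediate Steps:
p = Rational(-1, 44725) (p = Pow(-44725, -1) = Rational(-1, 44725) ≈ -2.2359e-5)
Add(p, -16397) = Add(Rational(-1, 44725), -16397) = Rational(-733355826, 44725)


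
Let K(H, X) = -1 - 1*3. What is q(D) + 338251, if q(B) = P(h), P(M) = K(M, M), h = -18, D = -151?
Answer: 338247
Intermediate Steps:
K(H, X) = -4 (K(H, X) = -1 - 3 = -4)
P(M) = -4
q(B) = -4
q(D) + 338251 = -4 + 338251 = 338247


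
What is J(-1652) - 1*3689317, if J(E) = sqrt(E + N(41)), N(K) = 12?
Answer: -3689317 + 2*I*sqrt(410) ≈ -3.6893e+6 + 40.497*I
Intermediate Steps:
J(E) = sqrt(12 + E) (J(E) = sqrt(E + 12) = sqrt(12 + E))
J(-1652) - 1*3689317 = sqrt(12 - 1652) - 1*3689317 = sqrt(-1640) - 3689317 = 2*I*sqrt(410) - 3689317 = -3689317 + 2*I*sqrt(410)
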